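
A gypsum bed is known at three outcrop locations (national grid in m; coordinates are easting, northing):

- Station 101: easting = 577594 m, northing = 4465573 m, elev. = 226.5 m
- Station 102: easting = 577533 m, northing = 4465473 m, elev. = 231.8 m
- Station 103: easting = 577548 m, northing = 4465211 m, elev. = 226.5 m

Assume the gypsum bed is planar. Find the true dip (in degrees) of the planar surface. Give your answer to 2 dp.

Two edge vectors: Station 101→Station 102 = (-61, -100, 5.3), Station 101→Station 103 = (-46, -362, 0).
Normal n = (Station 101→Station 102) × (Station 101→Station 103) = (1918.6, -243.8, 17482).
So ∂z/∂easting = −n_x/n_z = −0.10975 and ∂z/∂northing = −n_y/n_z = 0.01395.
Gradient magnitude |∇z| = √(a² + b²) = √(0.01204 + 0.00019) = 0.11063.
True dip = arctan(0.11063) = 6.31°, dipping toward E (azimuth ≈ 097°).

6.31°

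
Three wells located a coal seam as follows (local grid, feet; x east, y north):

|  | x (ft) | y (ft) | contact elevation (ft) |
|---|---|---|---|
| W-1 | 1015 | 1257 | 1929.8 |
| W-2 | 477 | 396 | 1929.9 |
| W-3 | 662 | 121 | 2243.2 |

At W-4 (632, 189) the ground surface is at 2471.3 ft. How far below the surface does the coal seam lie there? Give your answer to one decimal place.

291.7 ft

Let the plane be z = a·x + b·y + c.
W-2−W-1: −538a − 861b = 0.1;  W-3−W-1: −353a − 1136b = 313.4.
Solving gives a = 0.877907, b = −0.548681.
Then c = 1929.8 − a·1015 − b·1257 = 1728.42.
At (632, 189): z_contact = 554.84 − 103.70 + 1728.42 = 2179.55 ft.
Depth below ground = 2471.3 − 2179.55 = 291.7 ft.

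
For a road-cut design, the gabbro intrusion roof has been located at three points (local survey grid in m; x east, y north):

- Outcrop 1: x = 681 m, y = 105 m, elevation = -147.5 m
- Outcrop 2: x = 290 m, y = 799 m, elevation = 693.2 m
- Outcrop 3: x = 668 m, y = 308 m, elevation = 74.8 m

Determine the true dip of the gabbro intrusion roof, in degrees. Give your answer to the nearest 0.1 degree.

Two edge vectors: Outcrop 1→Outcrop 2 = (-391, 694, 840.7), Outcrop 1→Outcrop 3 = (-13, 203, 222.3).
Normal n = (Outcrop 1→Outcrop 2) × (Outcrop 1→Outcrop 3) = (-16385.9, 75990.2, -70351).
So ∂z/∂x = −n_x/n_z = −0.23292 and ∂z/∂y = −n_y/n_z = 1.08016.
Gradient magnitude |∇z| = √(a² + b²) = √(0.05425 + 1.16674) = 1.10498.
True dip = arctan(1.10498) = 47.9°, dipping toward SSE (azimuth ≈ 168°).

47.9°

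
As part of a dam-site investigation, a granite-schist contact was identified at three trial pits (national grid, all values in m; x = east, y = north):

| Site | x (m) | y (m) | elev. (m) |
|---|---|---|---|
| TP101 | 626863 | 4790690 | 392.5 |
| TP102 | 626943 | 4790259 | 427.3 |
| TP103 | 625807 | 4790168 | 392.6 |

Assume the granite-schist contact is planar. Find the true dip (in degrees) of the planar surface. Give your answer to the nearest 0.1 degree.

Let the plane be z = a·x + b·y + c.
TP102−TP101: 80a − 431b = 34.8;  TP103−TP101: −1056a − 522b = 0.1.
Solving gives a = 0.03647, b = −0.07397.
Gradient magnitude |∇z| = √(a² + b²) = √(0.00133 + 0.00547) = 0.08248.
True dip = arctan(0.08248) = 4.7°, dipping toward NNW (azimuth ≈ 334°).

4.7°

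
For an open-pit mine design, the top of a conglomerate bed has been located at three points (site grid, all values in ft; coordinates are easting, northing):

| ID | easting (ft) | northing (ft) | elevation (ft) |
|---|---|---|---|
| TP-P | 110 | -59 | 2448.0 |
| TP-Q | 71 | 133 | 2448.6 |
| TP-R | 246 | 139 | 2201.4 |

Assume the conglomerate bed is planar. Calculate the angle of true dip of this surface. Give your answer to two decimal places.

55.05°

Two edge vectors: TP-P→TP-Q = (-39, 192, 0.6), TP-P→TP-R = (136, 198, -246.6).
Normal n = (TP-P→TP-Q) × (TP-P→TP-R) = (-47466, -9535.8, -33834).
So ∂z/∂easting = −n_x/n_z = −1.40291 and ∂z/∂northing = −n_y/n_z = −0.28184.
Gradient magnitude |∇z| = √(a² + b²) = √(1.96815 + 0.07943) = 1.43094.
True dip = arctan(1.43094) = 55.05°, dipping toward ENE (azimuth ≈ 079°).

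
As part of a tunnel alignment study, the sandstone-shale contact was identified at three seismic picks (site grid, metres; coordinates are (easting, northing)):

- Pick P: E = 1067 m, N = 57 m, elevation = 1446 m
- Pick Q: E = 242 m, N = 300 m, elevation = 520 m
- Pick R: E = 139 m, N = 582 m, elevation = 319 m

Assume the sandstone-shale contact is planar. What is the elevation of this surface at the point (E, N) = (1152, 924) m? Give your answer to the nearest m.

Let the plane be z = a·E + b·N + c.
Pick Q−Pick P: −825a + 243b = −926;  Pick R−Pick P: −928a + 525b = −1127.
Solving gives a = 1.02248, b = −0.33931.
Then c = 1446 − a·1067 − b·57 = 374.35.
At (1152, 924): z = 1177.9 − 313.5 + 374.35 = 1238.7 m.

1239 m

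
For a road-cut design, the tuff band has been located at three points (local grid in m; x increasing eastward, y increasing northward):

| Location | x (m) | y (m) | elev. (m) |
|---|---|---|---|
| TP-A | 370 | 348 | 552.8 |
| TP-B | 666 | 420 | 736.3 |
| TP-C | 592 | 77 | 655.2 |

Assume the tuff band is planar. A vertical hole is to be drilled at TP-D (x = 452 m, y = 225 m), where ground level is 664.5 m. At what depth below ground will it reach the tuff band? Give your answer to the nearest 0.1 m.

Let the plane be z = a·x + b·y + c.
TP-B−TP-A: 296a + 72b = 183.5;  TP-C−TP-A: 222a − 271b = 102.4.
Solving gives a = 0.59357, b = 0.10838.
Then c = 552.8 − a·370 − b·348 = 295.46.
At (452, 225): z_contact = 268.29 + 24.39 + 295.46 = 588.14 m.
Depth below ground = 664.5 − 588.14 = 76.4 m.

76.4 m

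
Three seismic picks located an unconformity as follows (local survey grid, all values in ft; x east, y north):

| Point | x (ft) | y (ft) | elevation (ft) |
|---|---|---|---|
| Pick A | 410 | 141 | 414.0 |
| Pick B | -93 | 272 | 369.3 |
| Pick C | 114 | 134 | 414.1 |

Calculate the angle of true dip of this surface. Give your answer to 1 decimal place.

Two edge vectors: Pick A→Pick B = (-503, 131, -44.7), Pick A→Pick C = (-296, -7, 0.1).
Normal n = (Pick A→Pick B) × (Pick A→Pick C) = (-299.8, 13281.5, 42297).
So ∂z/∂x = −n_x/n_z = 0.00709 and ∂z/∂y = −n_y/n_z = −0.31401.
Gradient magnitude |∇z| = √(a² + b²) = √(0.00005 + 0.09860) = 0.31409.
True dip = arctan(0.31409) = 17.4°, dipping toward N (azimuth ≈ 359°).

17.4°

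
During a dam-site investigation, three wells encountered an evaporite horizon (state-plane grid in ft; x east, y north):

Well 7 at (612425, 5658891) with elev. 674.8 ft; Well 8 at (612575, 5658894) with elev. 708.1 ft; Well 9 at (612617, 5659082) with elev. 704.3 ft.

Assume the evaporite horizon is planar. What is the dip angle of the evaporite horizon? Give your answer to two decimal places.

13.18°

Two edge vectors: Well 7→Well 8 = (150, 3, 33.3), Well 7→Well 9 = (192, 191, 29.5).
Normal n = (Well 7→Well 8) × (Well 7→Well 9) = (-6271.8, 1968.6, 28074).
So ∂z/∂x = −n_x/n_z = 0.22340 and ∂z/∂y = −n_y/n_z = −0.07012.
Gradient magnitude |∇z| = √(a² + b²) = √(0.04991 + 0.00492) = 0.23415.
True dip = arctan(0.23415) = 13.18°, dipping toward WNW (azimuth ≈ 287°).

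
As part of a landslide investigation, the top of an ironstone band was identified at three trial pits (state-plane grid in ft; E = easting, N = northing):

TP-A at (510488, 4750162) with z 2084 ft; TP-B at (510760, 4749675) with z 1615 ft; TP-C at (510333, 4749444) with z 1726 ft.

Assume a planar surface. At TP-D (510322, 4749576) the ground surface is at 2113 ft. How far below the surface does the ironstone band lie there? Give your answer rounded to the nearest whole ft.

Let the plane be z = a·E + b·N + c.
TP-B−TP-A: 272a − 487b = −469;  TP-C−TP-A: −155a − 718b = −358.
Solving gives a = −0.59973189, b = 0.62807583.
Then c = 2084 − a·510488 − b·4750162 = −2675221.99.
At (510322, 4749576): z_contact = −306056.4 + 2983093.9 − 2675221.99 = 1815.5 ft.
Depth below ground = 2113 − 1815.5 = 297 ft.

297 ft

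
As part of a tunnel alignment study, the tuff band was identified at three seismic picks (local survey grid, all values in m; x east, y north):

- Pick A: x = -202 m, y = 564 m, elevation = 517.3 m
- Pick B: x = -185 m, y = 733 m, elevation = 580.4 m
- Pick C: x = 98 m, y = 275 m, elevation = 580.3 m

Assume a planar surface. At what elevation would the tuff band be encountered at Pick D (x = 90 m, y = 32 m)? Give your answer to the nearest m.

498 m

Two edge vectors: Pick A→Pick B = (17, 169, 63.1), Pick A→Pick C = (300, -289, 63).
Normal n = (Pick A→Pick B) × (Pick A→Pick C) = (28882.9, 17859, -55613).
So ∂z/∂x = −n_x/n_z = 0.51936 and ∂z/∂y = −n_y/n_z = 0.32113.
Intercept c from Pick A: 517.3 + 104.91 − 181.12 = 441.09.
At (90, 32): z = 46.7 + 10.3 + 441.09 = 498.1 m.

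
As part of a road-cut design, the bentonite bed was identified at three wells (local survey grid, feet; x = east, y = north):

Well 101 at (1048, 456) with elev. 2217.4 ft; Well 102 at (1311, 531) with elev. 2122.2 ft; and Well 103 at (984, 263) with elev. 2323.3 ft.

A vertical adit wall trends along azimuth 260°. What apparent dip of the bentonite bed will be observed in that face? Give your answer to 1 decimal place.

Let the plane be z = a·x + b·y + c.
Well 102−Well 101: 263a + 75b = −95.2;  Well 103−Well 101: −64a − 193b = 105.9.
Solving gives a = −0.22697, b = −0.47344.
Unit vector along 260° is (sin 260°, cos 260°) = (-0.9848, -0.1736).
Slope in that direction = a·(-0.9848) + b·(-0.1736) = 0.30573.
Apparent dip = arctan|0.30573| = 17.0° (true dip is 27.7°, so apparent ≤ true as expected).

17.0°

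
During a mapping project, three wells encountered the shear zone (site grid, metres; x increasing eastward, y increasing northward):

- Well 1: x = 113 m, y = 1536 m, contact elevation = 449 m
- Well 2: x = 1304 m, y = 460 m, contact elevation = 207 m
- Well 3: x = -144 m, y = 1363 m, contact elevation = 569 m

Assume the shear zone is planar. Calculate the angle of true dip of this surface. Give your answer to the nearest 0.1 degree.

Two edge vectors: Well 1→Well 2 = (1191, -1076, -242), Well 1→Well 3 = (-257, -173, 120).
Normal n = (Well 1→Well 2) × (Well 1→Well 3) = (-170986, -80726, -482575).
So ∂z/∂x = −n_x/n_z = −0.35432 and ∂z/∂y = −n_y/n_z = −0.16728.
Gradient magnitude |∇z| = √(a² + b²) = √(0.12554 + 0.02798) = 0.39182.
True dip = arctan(0.39182) = 21.4°, dipping toward ENE (azimuth ≈ 065°).

21.4°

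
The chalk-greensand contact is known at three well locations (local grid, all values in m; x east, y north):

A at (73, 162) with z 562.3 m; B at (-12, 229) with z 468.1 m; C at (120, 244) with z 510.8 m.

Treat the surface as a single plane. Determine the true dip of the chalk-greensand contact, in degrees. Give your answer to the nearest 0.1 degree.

44.0°

Two edge vectors: A→B = (-85, 67, -94.2), A→C = (47, 82, -51.5).
Normal n = (A→B) × (A→C) = (4273.9, -8804.9, -10119).
So ∂z/∂x = −n_x/n_z = 0.42236 and ∂z/∂y = −n_y/n_z = −0.87014.
Gradient magnitude |∇z| = √(a² + b²) = √(0.17839 + 0.75714) = 0.96723.
True dip = arctan(0.96723) = 44.0°, dipping toward NNW (azimuth ≈ 334°).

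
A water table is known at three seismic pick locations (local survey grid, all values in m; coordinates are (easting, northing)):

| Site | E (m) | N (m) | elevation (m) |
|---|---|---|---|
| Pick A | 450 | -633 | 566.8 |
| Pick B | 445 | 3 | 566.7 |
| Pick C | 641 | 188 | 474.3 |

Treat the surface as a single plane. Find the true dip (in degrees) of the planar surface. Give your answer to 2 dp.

Let the plane be z = a·E + b·N + c.
Pick B−Pick A: −5a + 636b = −0.1;  Pick C−Pick A: 191a + 821b = −92.5.
Solving gives a = −0.46781, b = −0.00383.
Gradient magnitude |∇z| = √(a² + b²) = √(0.21885 + 0.00001) = 0.46782.
True dip = arctan(0.46782) = 25.07°, dipping toward E (azimuth ≈ 090°).

25.07°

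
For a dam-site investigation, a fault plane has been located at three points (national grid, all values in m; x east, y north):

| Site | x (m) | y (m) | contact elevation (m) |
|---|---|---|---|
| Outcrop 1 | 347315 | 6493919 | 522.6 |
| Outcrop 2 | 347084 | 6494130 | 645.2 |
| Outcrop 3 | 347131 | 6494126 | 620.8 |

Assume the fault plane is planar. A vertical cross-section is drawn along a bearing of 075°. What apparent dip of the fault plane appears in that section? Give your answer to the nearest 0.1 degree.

Two edge vectors: Outcrop 1→Outcrop 2 = (-231, 211, 122.6), Outcrop 1→Outcrop 3 = (-184, 207, 98.2).
Normal n = (Outcrop 1→Outcrop 2) × (Outcrop 1→Outcrop 3) = (-4658, 125.8, -8993).
So ∂z/∂x = −n_x/n_z = −0.51796 and ∂z/∂y = −n_y/n_z = 0.01399.
Unit vector along 075° is (sin 75°, cos 75°) = (0.9659, 0.2588).
Slope in that direction = a·(0.9659) + b·(0.2588) = −0.49669.
Apparent dip = arctan|0.49669| = 26.4° (true dip is 27.4°, so apparent ≤ true as expected).

26.4°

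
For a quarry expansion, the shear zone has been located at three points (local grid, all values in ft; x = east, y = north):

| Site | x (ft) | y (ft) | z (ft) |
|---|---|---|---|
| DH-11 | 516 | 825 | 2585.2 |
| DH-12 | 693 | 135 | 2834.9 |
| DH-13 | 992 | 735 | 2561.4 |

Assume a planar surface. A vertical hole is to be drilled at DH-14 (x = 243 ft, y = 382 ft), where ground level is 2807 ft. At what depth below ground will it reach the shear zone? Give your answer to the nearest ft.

Two edge vectors: DH-11→DH-12 = (177, -690, 249.7), DH-11→DH-13 = (476, -90, -23.8).
Normal n = (DH-11→DH-12) × (DH-11→DH-13) = (38895, 123069.8, 312510).
So ∂z/∂x = −n_x/n_z = −0.12446 and ∂z/∂y = −n_y/n_z = −0.39381.
Intercept c from DH-11: 2585.2 + 64.22 + 324.89 = 2974.32.
At (243, 382): z_contact = −30.2 − 150.4 + 2974.32 = 2793.6 ft.
Depth below ground = 2807 − 2793.6 = 13 ft.

13 ft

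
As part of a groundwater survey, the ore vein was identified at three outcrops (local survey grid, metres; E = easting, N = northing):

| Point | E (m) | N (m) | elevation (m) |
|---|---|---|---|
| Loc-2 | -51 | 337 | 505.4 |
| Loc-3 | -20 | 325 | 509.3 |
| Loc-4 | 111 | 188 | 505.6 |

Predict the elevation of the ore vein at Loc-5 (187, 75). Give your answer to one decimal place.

Two edge vectors: Loc-2→Loc-3 = (31, -12, 3.9), Loc-2→Loc-4 = (162, -149, 0.2).
Normal n = (Loc-2→Loc-3) × (Loc-2→Loc-4) = (578.7, 625.6, -2675).
So ∂z/∂E = −n_x/n_z = 0.21634 and ∂z/∂N = −n_y/n_z = 0.23387.
Intercept c from Loc-2: 505.4 + 11.03 − 78.81 = 437.62.
At (187, 75): z = 40.5 + 17.5 + 437.62 = 495.6 m.

495.6 m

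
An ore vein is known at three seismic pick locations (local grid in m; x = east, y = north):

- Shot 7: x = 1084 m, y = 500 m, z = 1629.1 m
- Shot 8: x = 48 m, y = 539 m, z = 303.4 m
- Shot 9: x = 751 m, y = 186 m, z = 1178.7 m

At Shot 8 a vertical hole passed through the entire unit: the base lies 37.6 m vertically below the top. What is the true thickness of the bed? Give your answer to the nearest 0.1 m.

23.1 m

Two edge vectors: Shot 7→Shot 8 = (-1036, 39, -1325.7), Shot 7→Shot 9 = (-333, -314, -450.4).
Normal n = (Shot 7→Shot 8) × (Shot 7→Shot 9) = (-433835.4, -25156.3, 338291).
So ∂z/∂x = −n_x/n_z = 1.28243 and ∂z/∂y = −n_y/n_z = 0.07436.
|∇z| = √(a²+b²) = 1.28459, so dip δ = arctan(1.28459) = 52.10°.
True thickness = vertical thickness × cos δ = 37.6 × cos 52.10° = 23.1 m.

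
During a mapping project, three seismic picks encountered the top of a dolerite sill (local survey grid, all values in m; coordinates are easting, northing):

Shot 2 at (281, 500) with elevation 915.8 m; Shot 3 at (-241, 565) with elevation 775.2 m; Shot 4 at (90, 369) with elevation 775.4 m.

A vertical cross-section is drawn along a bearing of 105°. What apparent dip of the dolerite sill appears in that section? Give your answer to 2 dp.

Two edge vectors: Shot 2→Shot 3 = (-522, 65, -140.6), Shot 2→Shot 4 = (-191, -131, -140.4).
Normal n = (Shot 2→Shot 3) × (Shot 2→Shot 4) = (-27544.6, -46434.2, 80797).
So ∂z/∂easting = −n_x/n_z = 0.34091 and ∂z/∂northing = −n_y/n_z = 0.57470.
Unit vector along 105° is (sin 105°, cos 105°) = (0.9659, -0.2588).
Slope in that direction = a·(0.9659) + b·(-0.2588) = 0.18055.
Apparent dip = arctan|0.18055| = 10.23° (true dip is 33.8°, so apparent ≤ true as expected).

10.23°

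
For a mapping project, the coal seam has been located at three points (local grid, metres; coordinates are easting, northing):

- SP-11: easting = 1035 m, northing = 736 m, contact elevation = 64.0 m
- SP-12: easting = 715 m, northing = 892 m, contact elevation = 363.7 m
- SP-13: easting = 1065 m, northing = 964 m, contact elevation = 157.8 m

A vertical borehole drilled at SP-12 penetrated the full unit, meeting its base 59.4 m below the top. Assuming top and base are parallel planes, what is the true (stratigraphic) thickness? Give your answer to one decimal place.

45.2 m

Let the plane be z = a·easting + b·northing + c.
SP-12−SP-11: −320a + 156b = 299.7;  SP-13−SP-11: 30a + 228b = 93.8.
Solving gives a = −0.69164, b = 0.50241.
|∇z| = √(a²+b²) = 0.85486, so dip δ = arctan(0.85486) = 40.53°.
True thickness = vertical thickness × cos δ = 59.4 × cos 40.53° = 45.2 m.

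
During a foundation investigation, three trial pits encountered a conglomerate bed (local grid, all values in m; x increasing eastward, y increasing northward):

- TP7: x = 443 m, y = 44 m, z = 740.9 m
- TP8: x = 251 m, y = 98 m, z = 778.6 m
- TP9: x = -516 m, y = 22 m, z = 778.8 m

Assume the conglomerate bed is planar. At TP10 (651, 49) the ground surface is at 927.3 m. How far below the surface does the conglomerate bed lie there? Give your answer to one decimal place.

Let the plane be z = a·x + b·y + c.
TP8−TP7: −192a + 54b = 37.7;  TP9−TP7: −959a − 22b = 37.9.
Solving gives a = −0.05135, b = 0.51558.
Then c = 740.9 − a·443 − b·44 = 740.96.
At (651, 49): z_contact = −33.43 + 25.26 + 740.96 = 732.80 m.
Depth below ground = 927.3 − 732.80 = 194.5 m.

194.5 m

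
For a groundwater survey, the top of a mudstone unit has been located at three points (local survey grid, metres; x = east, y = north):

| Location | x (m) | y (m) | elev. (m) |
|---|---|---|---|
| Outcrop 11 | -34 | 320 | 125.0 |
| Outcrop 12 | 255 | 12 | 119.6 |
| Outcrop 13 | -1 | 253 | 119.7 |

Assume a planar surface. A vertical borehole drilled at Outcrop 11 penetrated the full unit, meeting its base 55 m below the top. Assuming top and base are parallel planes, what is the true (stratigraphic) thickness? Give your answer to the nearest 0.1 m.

Two edge vectors: Outcrop 11→Outcrop 12 = (289, -308, -5.4), Outcrop 11→Outcrop 13 = (33, -67, -5.3).
Normal n = (Outcrop 11→Outcrop 12) × (Outcrop 11→Outcrop 13) = (1270.6, 1353.5, -9199).
So ∂z/∂x = −n_x/n_z = 0.13812 and ∂z/∂y = −n_y/n_z = 0.14714.
|∇z| = √(a²+b²) = 0.20181, so dip δ = arctan(0.20181) = 11.41°.
True thickness = vertical thickness × cos δ = 55 × cos 11.41° = 53.9 m.

53.9 m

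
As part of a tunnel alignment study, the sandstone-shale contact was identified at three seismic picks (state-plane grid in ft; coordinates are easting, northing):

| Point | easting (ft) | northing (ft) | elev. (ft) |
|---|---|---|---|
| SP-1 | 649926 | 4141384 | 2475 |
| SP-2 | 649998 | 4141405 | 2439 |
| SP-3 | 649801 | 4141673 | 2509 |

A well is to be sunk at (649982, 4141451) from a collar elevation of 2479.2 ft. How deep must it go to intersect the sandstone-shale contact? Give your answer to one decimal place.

Let the plane be z = a·easting + b·northing + c.
SP-2−SP-1: 72a + 21b = −36;  SP-3−SP-1: −125a + 289b = 34.
Solving gives a = −0.474459096, b = −0.087568813.
Then c = 2475 − a·649926 − b·4141384 = 673494.38.
At (649982, 4141451): z_contact = −308389.87 − 362661.95 + 673494.38 = 2442.56 ft.
Depth below ground = 2479.2 − 2442.56 = 36.6 ft.

36.6 ft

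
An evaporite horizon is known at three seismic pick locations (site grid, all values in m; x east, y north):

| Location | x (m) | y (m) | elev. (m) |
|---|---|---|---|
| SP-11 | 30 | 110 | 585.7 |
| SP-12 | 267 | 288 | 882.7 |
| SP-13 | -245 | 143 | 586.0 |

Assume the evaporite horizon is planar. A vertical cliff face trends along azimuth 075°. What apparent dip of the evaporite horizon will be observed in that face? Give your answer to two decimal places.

28.30°

Let the plane be z = a·x + b·y + c.
SP-12−SP-11: 237a + 178b = 297;  SP-13−SP-11: −275a + 33b = 0.3.
Solving gives a = 0.17170, b = 1.43993.
Unit vector along 075° is (sin 75°, cos 75°) = (0.9659, 0.2588).
Slope in that direction = a·(0.9659) + b·(0.2588) = 0.53853.
Apparent dip = arctan|0.53853| = 28.30° (true dip is 55.4°, so apparent ≤ true as expected).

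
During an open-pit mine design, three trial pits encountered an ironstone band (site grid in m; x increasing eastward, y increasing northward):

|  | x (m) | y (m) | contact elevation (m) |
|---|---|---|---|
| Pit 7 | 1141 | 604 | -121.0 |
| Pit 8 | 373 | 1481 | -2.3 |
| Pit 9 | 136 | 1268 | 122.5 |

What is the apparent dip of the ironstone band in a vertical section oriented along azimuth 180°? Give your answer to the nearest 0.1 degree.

Let the plane be z = a·x + b·y + c.
Pit 8−Pit 7: −768a + 877b = 118.7;  Pit 9−Pit 7: −1005a + 664b = 243.5.
Solving gives a = −0.36274, b = −0.18231.
Unit vector along 180° is (sin 180°, cos 180°) = (0.0000, -1.0000).
Slope in that direction = a·(0.0000) + b·(-1.0000) = 0.18231.
Apparent dip = arctan|0.18231| = 10.3° (true dip is 22.1°, so apparent ≤ true as expected).

10.3°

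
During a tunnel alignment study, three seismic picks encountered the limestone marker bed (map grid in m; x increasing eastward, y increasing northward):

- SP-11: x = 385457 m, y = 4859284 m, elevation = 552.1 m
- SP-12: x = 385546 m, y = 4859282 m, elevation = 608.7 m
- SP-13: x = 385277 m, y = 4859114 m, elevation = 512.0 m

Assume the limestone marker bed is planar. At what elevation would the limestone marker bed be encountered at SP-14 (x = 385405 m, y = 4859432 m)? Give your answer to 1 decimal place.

456.3 m

Let the plane be z = a·x + b·y + c.
SP-12−SP-11: 89a − 2b = 56.6;  SP-13−SP-11: −180a − 170b = −40.1.
Solving gives a = 0.626352485, b = −0.427314396.
Then c = 552.1 − a·385457 − b·4859284 = 1835562.16.
At (385405, 4859432): z = 241399.4 − 2076505.3 + 1835562.16 = 456.3 m.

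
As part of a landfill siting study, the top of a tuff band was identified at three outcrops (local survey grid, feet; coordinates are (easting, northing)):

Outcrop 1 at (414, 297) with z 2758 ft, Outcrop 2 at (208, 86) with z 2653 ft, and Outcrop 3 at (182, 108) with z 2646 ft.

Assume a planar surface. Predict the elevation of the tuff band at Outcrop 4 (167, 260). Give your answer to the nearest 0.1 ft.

Let the plane be z = a·E + b·N + c.
Outcrop 2−Outcrop 1: −206a − 211b = −105;  Outcrop 3−Outcrop 1: −232a − 189b = −112.
Solving gives a = 0.37802, b = 0.12857.
Then c = 2758 − a·414 − b·297 = 2563.32.
At (167, 260): z = 63.1 + 33.4 + 2563.32 = 2659.9 ft.

2659.9 ft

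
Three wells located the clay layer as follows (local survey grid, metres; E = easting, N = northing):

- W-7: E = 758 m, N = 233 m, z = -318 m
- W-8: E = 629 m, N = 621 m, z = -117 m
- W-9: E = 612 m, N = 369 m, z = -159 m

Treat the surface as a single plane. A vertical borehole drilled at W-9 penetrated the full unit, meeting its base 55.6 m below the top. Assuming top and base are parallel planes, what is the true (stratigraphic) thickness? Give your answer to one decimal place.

41.2 m

Let the plane be z = a·E + b·N + c.
W-8−W-7: −129a + 388b = 201;  W-9−W-7: −146a + 136b = 159.
Solving gives a = −0.87858, b = 0.22594.
|∇z| = √(a²+b²) = 0.90717, so dip δ = arctan(0.90717) = 42.21°.
True thickness = vertical thickness × cos δ = 55.6 × cos 42.21° = 41.2 m.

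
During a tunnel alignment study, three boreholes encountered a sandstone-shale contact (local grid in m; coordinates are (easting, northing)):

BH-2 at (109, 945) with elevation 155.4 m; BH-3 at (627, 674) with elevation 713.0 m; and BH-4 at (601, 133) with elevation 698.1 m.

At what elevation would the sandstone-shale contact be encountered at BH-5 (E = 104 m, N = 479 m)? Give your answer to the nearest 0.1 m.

161.1 m

Let the plane be z = a·E + b·N + c.
BH-3−BH-2: 518a − 271b = 557.6;  BH-4−BH-2: 492a − 812b = 542.7.
Solving gives a = 1.06410, b = −0.02360.
Then c = 155.4 − a·109 − b·945 = 61.71.
At (104, 479): z = 110.7 − 11.3 + 61.71 = 161.1 m.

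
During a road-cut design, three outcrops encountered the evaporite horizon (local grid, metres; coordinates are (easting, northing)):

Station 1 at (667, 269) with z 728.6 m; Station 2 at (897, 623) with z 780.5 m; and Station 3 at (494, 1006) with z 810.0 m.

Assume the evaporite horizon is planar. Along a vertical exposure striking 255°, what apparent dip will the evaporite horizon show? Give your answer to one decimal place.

4.0°

Two edge vectors: Station 1→Station 2 = (230, 354, 51.9), Station 1→Station 3 = (-173, 737, 81.4).
Normal n = (Station 1→Station 2) × (Station 1→Station 3) = (-9434.7, -27700.7, 230752).
So ∂z/∂E = −n_x/n_z = 0.04089 and ∂z/∂N = −n_y/n_z = 0.12005.
Unit vector along 255° is (sin 255°, cos 255°) = (-0.9659, -0.2588).
Slope in that direction = a·(-0.9659) + b·(-0.2588) = −0.07056.
Apparent dip = arctan|0.07056| = 4.0° (true dip is 7.2°, so apparent ≤ true as expected).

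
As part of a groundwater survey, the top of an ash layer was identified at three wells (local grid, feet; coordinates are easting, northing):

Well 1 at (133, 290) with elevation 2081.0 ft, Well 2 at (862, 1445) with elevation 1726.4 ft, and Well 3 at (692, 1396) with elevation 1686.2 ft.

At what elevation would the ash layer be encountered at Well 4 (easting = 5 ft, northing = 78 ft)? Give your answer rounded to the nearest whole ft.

Let the plane be z = a·easting + b·northing + c.
Well 2−Well 1: 729a + 1155b = −354.6;  Well 3−Well 1: 559a + 1106b = −394.8.
Solving gives a = 0.39723, b = −0.55773.
Then c = 2081 − a·133 − b·290 = 2189.91.
At (5, 78): z = 2.0 − 43.5 + 2189.91 = 2148.4 ft.

2148 ft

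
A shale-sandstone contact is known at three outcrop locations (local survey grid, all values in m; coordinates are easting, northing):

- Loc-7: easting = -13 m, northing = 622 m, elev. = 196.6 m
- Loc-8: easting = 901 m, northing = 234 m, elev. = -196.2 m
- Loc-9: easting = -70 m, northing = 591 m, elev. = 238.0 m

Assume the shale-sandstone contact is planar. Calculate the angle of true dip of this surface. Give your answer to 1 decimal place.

Let the plane be z = a·easting + b·northing + c.
Loc-8−Loc-7: 914a − 388b = −392.8;  Loc-9−Loc-7: −57a − 31b = 41.4.
Solving gives a = −0.55976, b = −0.30624.
Gradient magnitude |∇z| = √(a² + b²) = √(0.31333 + 0.09379) = 0.63806.
True dip = arctan(0.63806) = 32.5°, dipping toward ENE (azimuth ≈ 061°).

32.5°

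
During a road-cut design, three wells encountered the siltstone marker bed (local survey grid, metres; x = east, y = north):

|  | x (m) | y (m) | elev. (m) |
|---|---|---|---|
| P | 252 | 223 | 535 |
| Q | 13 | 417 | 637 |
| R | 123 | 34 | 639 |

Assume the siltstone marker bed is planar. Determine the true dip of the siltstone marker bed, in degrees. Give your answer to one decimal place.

Let the plane be z = a·x + b·y + c.
Q−P: −239a + 194b = 102;  R−P: −129a − 189b = 104.
Solving gives a = −0.56205, b = −0.16665.
Gradient magnitude |∇z| = √(a² + b²) = √(0.31590 + 0.02777) = 0.58623.
True dip = arctan(0.58623) = 30.4°, dipping toward ENE (azimuth ≈ 073°).

30.4°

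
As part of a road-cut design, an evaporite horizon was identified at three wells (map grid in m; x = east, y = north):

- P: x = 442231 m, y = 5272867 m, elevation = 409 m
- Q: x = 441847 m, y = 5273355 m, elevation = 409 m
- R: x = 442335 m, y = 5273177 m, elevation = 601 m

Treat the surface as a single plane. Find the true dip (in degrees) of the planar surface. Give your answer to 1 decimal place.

35.1°

Two edge vectors: P→Q = (-384, 488, 0), P→R = (104, 310, 192).
Normal n = (P→Q) × (P→R) = (93696, 73728, -169792).
So ∂z/∂x = −n_x/n_z = 0.55183 and ∂z/∂y = −n_y/n_z = 0.43423.
Gradient magnitude |∇z| = √(a² + b²) = √(0.30451 + 0.18855) = 0.70219.
True dip = arctan(0.70219) = 35.1°, dipping toward SW (azimuth ≈ 232°).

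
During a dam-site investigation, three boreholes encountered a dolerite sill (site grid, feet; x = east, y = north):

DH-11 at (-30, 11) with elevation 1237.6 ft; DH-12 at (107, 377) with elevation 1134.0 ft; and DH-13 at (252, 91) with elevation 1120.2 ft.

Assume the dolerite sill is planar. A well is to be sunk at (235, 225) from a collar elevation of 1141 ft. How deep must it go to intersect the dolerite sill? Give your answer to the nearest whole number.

33 ft

Two edge vectors: DH-11→DH-12 = (137, 366, -103.6), DH-11→DH-13 = (282, 80, -117.4).
Normal n = (DH-11→DH-12) × (DH-11→DH-13) = (-34680.4, -13131.4, -92252).
So ∂z/∂x = −n_x/n_z = −0.37593 and ∂z/∂y = −n_y/n_z = −0.14234.
Intercept c from DH-11: 1237.6 − 11.28 + 1.57 = 1227.89.
At (235, 225): z_contact = −88.3 − 32.0 + 1227.89 = 1107.5 ft.
Depth below ground = 1141 − 1107.5 = 33 ft.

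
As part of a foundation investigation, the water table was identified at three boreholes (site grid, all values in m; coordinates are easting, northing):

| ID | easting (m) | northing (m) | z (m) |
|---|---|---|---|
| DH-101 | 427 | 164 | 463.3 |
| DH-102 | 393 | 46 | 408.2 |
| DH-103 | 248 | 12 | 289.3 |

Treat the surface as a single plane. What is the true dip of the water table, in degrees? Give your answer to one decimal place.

Let the plane be z = a·easting + b·northing + c.
DH-102−DH-101: −34a − 118b = −55.1;  DH-103−DH-101: −179a − 152b = −174.
Solving gives a = 0.76199, b = 0.24739.
Gradient magnitude |∇z| = √(a² + b²) = √(0.58063 + 0.06120) = 0.80114.
True dip = arctan(0.80114) = 38.7°, dipping toward WSW (azimuth ≈ 252°).

38.7°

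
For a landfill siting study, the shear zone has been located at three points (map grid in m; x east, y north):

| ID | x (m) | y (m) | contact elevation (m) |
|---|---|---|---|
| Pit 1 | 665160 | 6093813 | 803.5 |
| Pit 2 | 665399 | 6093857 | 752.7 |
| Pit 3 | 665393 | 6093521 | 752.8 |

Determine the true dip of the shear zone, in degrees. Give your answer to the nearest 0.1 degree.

12.0°

Let the plane be z = a·x + b·y + c.
Pit 2−Pit 1: 239a + 44b = −50.8;  Pit 3−Pit 1: 233a − 292b = −50.7.
Solving gives a = −0.21320, b = 0.00351.
Gradient magnitude |∇z| = √(a² + b²) = √(0.04545 + 0.00001) = 0.21323.
True dip = arctan(0.21323) = 12.0°, dipping toward E (azimuth ≈ 091°).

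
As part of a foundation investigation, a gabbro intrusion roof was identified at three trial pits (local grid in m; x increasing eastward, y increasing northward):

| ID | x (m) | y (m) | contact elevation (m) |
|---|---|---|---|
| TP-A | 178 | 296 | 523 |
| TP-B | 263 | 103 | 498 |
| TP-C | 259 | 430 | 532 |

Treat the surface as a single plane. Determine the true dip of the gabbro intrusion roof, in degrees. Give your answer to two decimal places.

Let the plane be z = a·x + b·y + c.
TP-B−TP-A: 85a − 193b = −25;  TP-C−TP-A: 81a + 134b = 9.
Solving gives a = −0.05969, b = 0.10325.
Gradient magnitude |∇z| = √(a² + b²) = √(0.00356 + 0.01066) = 0.11926.
True dip = arctan(0.11926) = 6.80°, dipping toward SSE (azimuth ≈ 150°).

6.80°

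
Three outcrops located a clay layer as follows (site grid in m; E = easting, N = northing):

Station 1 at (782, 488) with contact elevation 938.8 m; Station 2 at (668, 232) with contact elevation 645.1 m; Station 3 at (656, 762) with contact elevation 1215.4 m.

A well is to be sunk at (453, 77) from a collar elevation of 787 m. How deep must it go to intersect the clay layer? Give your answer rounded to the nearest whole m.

Two edge vectors: Station 1→Station 2 = (-114, -256, -293.7), Station 1→Station 3 = (-126, 274, 276.6).
Normal n = (Station 1→Station 2) × (Station 1→Station 3) = (9664.2, 68538.6, -63492).
So ∂z/∂E = −n_x/n_z = 0.15221 and ∂z/∂N = −n_y/n_z = 1.07948.
Intercept c from Station 1: 938.8 − 119.03 − 526.79 = 292.98.
At (453, 77): z_contact = 69.0 + 83.1 + 292.98 = 445.1 m.
Depth below ground = 787 − 445.1 = 342 m.

342 m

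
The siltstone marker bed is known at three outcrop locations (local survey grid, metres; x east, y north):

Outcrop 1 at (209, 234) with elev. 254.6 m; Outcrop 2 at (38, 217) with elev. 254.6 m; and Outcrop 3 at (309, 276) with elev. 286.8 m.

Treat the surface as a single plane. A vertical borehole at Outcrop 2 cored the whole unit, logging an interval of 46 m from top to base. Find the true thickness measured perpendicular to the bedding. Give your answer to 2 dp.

32.37 m

Two edge vectors: Outcrop 1→Outcrop 2 = (-171, -17, 0), Outcrop 1→Outcrop 3 = (100, 42, 32.2).
Normal n = (Outcrop 1→Outcrop 2) × (Outcrop 1→Outcrop 3) = (-547.4, 5506.2, -5482).
So ∂z/∂x = −n_x/n_z = −0.09985 and ∂z/∂y = −n_y/n_z = 1.00441.
|∇z| = √(a²+b²) = 1.00937, so dip δ = arctan(1.00937) = 45.27°.
True thickness = vertical thickness × cos δ = 46 × cos 45.27° = 32.37 m.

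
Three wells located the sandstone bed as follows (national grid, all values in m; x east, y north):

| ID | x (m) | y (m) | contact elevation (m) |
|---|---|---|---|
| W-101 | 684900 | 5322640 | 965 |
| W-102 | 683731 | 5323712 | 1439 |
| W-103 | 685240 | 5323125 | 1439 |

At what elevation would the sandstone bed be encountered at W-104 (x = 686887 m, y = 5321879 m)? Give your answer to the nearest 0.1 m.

974.2 m

Let the plane be z = a·x + b·y + c.
W-102−W-101: −1169a + 1072b = 474;  W-103−W-101: 340a + 485b = 474.
Solving gives a = 0.298716510, b = 0.767910075.
Then c = 965 − a·684900 − b·5322640 = −4290934.82.
At (686887, 5321879): z = 205184.5 + 4086724.5 − 4290934.82 = 974.2 m.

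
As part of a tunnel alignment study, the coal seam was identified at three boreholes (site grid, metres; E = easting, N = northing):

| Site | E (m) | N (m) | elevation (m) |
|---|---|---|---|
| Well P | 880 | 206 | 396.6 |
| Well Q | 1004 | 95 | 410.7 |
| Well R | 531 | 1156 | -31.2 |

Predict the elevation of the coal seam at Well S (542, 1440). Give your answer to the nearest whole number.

-209 m

Two edge vectors: Well P→Well Q = (124, -111, 14.1), Well P→Well R = (-349, 950, -427.8).
Normal n = (Well P→Well Q) × (Well P→Well R) = (34090.8, 48126.3, 79061).
So ∂z/∂E = −n_x/n_z = −0.43120 and ∂z/∂N = −n_y/n_z = −0.60872.
Intercept c from Well P: 396.6 + 379.45 + 125.40 = 901.45.
At (542, 1440): z = −233.7 − 876.6 + 901.45 = -208.8 m.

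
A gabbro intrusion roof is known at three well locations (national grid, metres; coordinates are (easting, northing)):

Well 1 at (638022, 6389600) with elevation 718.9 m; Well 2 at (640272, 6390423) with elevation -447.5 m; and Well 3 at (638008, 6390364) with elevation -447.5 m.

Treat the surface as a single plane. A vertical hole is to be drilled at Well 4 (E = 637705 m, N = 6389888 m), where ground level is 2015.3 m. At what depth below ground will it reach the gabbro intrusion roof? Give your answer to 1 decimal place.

Two edge vectors: Well 1→Well 2 = (2250, 823, -1166.4), Well 1→Well 3 = (-14, 764, -1166.4).
Normal n = (Well 1→Well 2) × (Well 1→Well 3) = (-68817.6, 2640729.6, 1730522).
So ∂z/∂E = −n_x/n_z = 0.039766960 and ∂z/∂N = −n_y/n_z = −1.525972857.
Intercept c from Well 1: 718.9 − 25372.20 + 9750356.17 = 9725702.87.
At (637705, 6389888): z_contact = 25359.59 − 9750795.65 + 9725702.87 = 266.81 m.
Depth below ground = 2015.3 − 266.81 = 1748.5 m.

1748.5 m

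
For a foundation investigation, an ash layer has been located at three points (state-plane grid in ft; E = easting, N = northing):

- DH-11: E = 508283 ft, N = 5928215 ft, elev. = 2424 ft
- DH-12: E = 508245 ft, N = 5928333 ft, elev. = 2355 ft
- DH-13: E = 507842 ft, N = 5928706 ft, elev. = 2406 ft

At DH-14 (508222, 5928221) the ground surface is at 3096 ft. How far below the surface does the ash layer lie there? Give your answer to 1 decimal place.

Two edge vectors: DH-11→DH-12 = (-38, 118, -69), DH-11→DH-13 = (-441, 491, -18).
Normal n = (DH-11→DH-12) × (DH-11→DH-13) = (31755, 29745, 33380).
So ∂z/∂E = −n_x/n_z = −0.951318155 and ∂z/∂N = −n_y/n_z = −0.891102457.
Intercept c from DH-11: 2424 + 483538.85 + 5282646.95 = 5768609.80.
At (508222, 5928221): z_contact = −483480.82 − 5282652.30 + 5768609.80 = 2476.68 ft.
Depth below ground = 3096 − 2476.68 = 619.3 ft.

619.3 ft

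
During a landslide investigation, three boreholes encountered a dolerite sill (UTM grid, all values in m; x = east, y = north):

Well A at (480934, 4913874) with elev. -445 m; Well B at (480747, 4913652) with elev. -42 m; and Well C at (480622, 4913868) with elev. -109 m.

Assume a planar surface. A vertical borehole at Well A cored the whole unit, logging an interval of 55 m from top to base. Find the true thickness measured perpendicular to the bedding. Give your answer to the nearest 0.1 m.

Two edge vectors: Well A→Well B = (-187, -222, 403), Well A→Well C = (-312, -6, 336).
Normal n = (Well A→Well B) × (Well A→Well C) = (-72174, -62904, -68142).
So ∂z/∂x = −n_x/n_z = −1.05917 and ∂z/∂y = −n_y/n_z = −0.92313.
|∇z| = √(a²+b²) = 1.40500, so dip δ = arctan(1.40500) = 54.56°.
True thickness = vertical thickness × cos δ = 55 × cos 54.56° = 31.9 m.

31.9 m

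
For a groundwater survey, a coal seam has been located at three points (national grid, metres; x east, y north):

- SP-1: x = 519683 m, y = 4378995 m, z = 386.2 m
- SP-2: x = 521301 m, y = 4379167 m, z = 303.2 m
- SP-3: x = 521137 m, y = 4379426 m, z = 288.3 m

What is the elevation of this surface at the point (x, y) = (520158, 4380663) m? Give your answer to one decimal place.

225.4 m

Two edge vectors: SP-1→SP-2 = (1618, 172, -83), SP-1→SP-3 = (1454, 431, -97.9).
Normal n = (SP-1→SP-2) × (SP-1→SP-3) = (18934.2, 37720.2, 447270).
So ∂z/∂x = −n_x/n_z = −0.042332819 and ∂z/∂y = −n_y/n_z = −0.084334295.
Intercept c from SP-1: 386.2 + 21999.65 + 369299.45 = 391685.30.
At (520158, 4380663): z = −22019.8 − 369440.1 + 391685.30 = 225.4 m.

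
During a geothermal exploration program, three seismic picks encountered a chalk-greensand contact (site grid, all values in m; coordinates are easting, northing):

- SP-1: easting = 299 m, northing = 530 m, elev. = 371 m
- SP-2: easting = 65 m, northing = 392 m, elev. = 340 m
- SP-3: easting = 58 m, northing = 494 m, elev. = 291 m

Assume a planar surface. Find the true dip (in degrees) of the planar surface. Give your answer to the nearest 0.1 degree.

Let the plane be z = a·easting + b·northing + c.
SP-2−SP-1: −234a − 138b = −31;  SP-3−SP-1: −241a − 36b = −80.
Solving gives a = 0.39961, b = −0.45297.
Gradient magnitude |∇z| = √(a² + b²) = √(0.15969 + 0.20518) = 0.60405.
True dip = arctan(0.60405) = 31.1°, dipping toward NW (azimuth ≈ 319°).

31.1°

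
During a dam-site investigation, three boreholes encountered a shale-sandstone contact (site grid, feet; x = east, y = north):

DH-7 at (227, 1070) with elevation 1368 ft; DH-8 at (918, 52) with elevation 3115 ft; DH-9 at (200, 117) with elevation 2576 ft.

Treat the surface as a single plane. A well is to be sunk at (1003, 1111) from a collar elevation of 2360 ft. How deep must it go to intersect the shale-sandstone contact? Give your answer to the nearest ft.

552 ft

Let the plane be z = a·x + b·y + c.
DH-8−DH-7: 691a − 1018b = 1747;  DH-9−DH-7: −27a − 953b = 1208.
Solving gives a = 0.63432, b = −1.28555.
Then c = 1368 − a·227 − b·1070 = 2599.55.
At (1003, 1111): z_contact = 636.2 − 1428.2 + 2599.55 = 1807.5 ft.
Depth below ground = 2360 − 1807.5 = 552 ft.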